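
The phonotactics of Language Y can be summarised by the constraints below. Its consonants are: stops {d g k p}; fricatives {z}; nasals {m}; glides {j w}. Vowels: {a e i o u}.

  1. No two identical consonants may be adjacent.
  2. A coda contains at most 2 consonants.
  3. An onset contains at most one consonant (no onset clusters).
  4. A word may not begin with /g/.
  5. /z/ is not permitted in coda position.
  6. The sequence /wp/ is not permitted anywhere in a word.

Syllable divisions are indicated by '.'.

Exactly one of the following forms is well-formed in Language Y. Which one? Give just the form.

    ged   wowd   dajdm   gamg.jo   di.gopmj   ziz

wowd

ged — violates constraint 4: word begins with /g/ → ill-formed
wowd — σ1 onset /w/, coda /wd/ (2C) ok → well-formed
dajdm — violates constraint 2: syllable 1 coda /jdm/ has 3 consonants (> 2) → ill-formed
gamg.jo — violates constraint 4: word begins with /g/ → ill-formed
di.gopmj — violates constraint 2: syllable 2 coda /pmj/ has 3 consonants (> 2) → ill-formed
ziz — violates constraint 5: syllable 1 coda contains /z/ → ill-formed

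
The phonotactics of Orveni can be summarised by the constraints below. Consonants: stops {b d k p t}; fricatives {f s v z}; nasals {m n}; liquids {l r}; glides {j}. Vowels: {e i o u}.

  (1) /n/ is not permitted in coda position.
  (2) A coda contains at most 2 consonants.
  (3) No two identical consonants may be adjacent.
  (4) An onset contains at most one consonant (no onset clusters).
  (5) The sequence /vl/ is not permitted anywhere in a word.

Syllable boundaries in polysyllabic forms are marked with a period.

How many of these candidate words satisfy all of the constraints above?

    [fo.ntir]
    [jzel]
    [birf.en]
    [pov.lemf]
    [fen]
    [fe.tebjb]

0

[fo.ntir] — violates constraint 4: syllable 2 onset /nt/ has 2 consonants (> 1) → ill-formed
[jzel] — violates constraint 4: syllable 1 onset /jz/ has 2 consonants (> 1) → ill-formed
[birf.en] — violates constraint 1: syllable 2 coda contains /n/ → ill-formed
[pov.lemf] — violates constraint 5: contains banned sequence /vl/ → ill-formed
[fen] — violates constraint 1: syllable 1 coda contains /n/ → ill-formed
[fe.tebjb] — violates constraint 2: syllable 2 coda /bjb/ has 3 consonants (> 2) → ill-formed
No form is well-formed → 0.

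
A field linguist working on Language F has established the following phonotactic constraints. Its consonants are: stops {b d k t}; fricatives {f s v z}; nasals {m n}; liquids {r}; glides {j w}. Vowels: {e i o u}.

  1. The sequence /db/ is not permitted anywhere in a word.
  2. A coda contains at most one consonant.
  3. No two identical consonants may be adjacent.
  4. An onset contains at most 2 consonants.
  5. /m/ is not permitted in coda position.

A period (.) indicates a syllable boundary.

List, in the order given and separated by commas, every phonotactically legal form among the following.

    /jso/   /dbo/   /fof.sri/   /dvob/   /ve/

/jso/, /fof.sri/, /dvob/, /ve/

/jso/ — σ1 onset /js/ (2C), coda /∅/ ok → phonotactically legal
/dbo/ — violates constraint 1: contains banned sequence /db/ → phonotactically illegal
/fof.sri/ — σ1 onset /f/, coda /f/ ok; σ2 onset /sr/ (2C), coda /∅/ ok → phonotactically legal
/dvob/ — σ1 onset /dv/ (2C), coda /b/ ok → phonotactically legal
/ve/ — σ1 onset /v/, coda /∅/ ok → phonotactically legal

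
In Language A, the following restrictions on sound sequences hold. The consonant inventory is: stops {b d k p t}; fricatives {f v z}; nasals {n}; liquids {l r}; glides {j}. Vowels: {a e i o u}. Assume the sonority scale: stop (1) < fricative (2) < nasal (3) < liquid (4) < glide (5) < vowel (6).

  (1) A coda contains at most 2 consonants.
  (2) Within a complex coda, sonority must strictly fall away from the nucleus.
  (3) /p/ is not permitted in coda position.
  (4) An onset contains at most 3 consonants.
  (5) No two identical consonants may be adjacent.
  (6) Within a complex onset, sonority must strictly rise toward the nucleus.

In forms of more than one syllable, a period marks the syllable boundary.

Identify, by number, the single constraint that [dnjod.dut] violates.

5

[dnjod.dut]: adjacent identical consonants /dd/.
This is a violation of constraint 5: "No two identical consonants may be adjacent."
The remaining constraints (1, 2, 3, 4, 6) are satisfied.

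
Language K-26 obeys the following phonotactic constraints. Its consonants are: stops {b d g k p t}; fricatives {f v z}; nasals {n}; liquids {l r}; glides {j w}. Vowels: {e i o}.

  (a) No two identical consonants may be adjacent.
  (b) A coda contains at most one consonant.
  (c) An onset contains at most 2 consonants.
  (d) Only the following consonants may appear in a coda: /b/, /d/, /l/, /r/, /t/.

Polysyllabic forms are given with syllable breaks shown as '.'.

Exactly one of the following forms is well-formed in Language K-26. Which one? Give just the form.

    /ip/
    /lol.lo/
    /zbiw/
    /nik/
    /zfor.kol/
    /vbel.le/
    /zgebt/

/ip/ — violates constraint (d): syllable 1 coda contains /p/, which is not a licensed coda consonant → ill-formed
/lol.lo/ — violates constraint (a): adjacent identical consonants /ll/ → ill-formed
/zbiw/ — violates constraint (d): syllable 1 coda contains /w/, which is not a licensed coda consonant → ill-formed
/nik/ — violates constraint (d): syllable 1 coda contains /k/, which is not a licensed coda consonant → ill-formed
/zfor.kol/ — σ1 onset /zf/ (2C), coda /r/ ok; σ2 onset /k/, coda /l/ ok → well-formed
/vbel.le/ — violates constraint (a): adjacent identical consonants /ll/ → ill-formed
/zgebt/ — violates constraint (b): syllable 1 coda /bt/ has 2 consonants (> 1) → ill-formed

/zfor.kol/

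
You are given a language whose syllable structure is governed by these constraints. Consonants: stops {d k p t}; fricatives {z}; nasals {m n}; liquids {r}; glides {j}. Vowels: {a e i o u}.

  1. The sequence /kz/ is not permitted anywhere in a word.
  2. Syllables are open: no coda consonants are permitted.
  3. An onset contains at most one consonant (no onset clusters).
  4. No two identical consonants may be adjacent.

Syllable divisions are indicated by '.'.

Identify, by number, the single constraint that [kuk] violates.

[kuk]: syllable 1 coda /k/ has 1 consonant (> 0).
This is a violation of constraint 2: "Syllables are open: no coda consonants are permitted."
The remaining constraints (1, 3, 4) are satisfied.

2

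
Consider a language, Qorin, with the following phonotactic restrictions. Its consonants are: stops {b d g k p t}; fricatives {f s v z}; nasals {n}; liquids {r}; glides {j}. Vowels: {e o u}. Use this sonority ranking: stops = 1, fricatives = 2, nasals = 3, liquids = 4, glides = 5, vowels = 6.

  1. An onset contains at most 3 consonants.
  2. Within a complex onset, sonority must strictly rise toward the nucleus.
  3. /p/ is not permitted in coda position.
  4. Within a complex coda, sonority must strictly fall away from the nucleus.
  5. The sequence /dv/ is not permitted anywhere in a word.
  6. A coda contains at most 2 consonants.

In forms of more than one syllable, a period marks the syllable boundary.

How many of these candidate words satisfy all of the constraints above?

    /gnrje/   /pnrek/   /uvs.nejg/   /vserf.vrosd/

/gnrje/ — violates constraint 1: syllable 1 onset /gnrj/ has 4 consonants (> 3) → ill-formed
/pnrek/ — σ1 onset /pnr/ (1→3→4 rises), coda /k/ ok → well-formed
/uvs.nejg/ — violates constraint 4: syllable 1 coda /vs/: /v/ (fricative, 2) → /s/ (fricative, 2) does not fall → ill-formed
/vserf.vrosd/ — violates constraint 2: syllable 1 onset /vs/: /v/ (fricative, 2) → /s/ (fricative, 2) does not rise → ill-formed
Well-formed: /pnrek/ → 1.

1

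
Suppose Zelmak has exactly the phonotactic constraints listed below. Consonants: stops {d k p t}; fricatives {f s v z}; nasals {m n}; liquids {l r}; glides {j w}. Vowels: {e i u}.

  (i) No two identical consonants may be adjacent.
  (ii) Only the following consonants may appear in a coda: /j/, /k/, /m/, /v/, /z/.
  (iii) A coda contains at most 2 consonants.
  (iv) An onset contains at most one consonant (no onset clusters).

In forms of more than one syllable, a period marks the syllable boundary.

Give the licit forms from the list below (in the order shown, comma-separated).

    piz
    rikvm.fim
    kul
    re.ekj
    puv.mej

piz, re.ekj, puv.mej

piz — σ1 onset /p/, coda /z/ ok → licit
rikvm.fim — violates constraint (iii): syllable 1 coda /kvm/ has 3 consonants (> 2) → illicit
kul — violates constraint (ii): syllable 1 coda contains /l/, which is not a licensed coda consonant → illicit
re.ekj — σ1 onset /r/, coda /∅/ ok; σ2 onset /∅/, coda /kj/ (2C) ok → licit
puv.mej — σ1 onset /p/, coda /v/ ok; σ2 onset /m/, coda /j/ ok → licit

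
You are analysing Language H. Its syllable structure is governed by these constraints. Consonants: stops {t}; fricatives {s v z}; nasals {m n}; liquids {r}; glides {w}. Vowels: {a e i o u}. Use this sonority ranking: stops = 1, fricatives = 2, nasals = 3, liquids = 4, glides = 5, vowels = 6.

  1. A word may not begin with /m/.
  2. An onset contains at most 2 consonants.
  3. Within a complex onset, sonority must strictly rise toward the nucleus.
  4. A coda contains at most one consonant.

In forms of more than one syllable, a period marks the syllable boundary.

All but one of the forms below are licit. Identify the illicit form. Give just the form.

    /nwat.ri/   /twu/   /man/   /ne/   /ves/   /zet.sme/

/nwat.ri/ — σ1 onset /nw/ (3→5 rises), coda /t/ ok; σ2 onset /r/, coda /∅/ ok → licit
/twu/ — σ1 onset /tw/ (1→5 rises), coda /∅/ ok → licit
/man/ — violates constraint 1: word begins with /m/ → illicit
/ne/ — σ1 onset /n/, coda /∅/ ok → licit
/ves/ — σ1 onset /v/, coda /s/ ok → licit
/zet.sme/ — σ1 onset /z/, coda /t/ ok; σ2 onset /sm/ (2→3 rises), coda /∅/ ok → licit

/man/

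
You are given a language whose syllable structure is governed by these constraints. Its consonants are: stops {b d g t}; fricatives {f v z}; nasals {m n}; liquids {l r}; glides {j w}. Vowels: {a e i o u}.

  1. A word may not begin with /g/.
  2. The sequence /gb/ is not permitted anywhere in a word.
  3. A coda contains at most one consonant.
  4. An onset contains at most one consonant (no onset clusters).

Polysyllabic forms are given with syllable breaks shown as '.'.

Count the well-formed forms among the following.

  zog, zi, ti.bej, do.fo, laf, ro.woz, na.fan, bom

8

zog — σ1 onset /z/, coda /g/ ok → well-formed
zi — σ1 onset /z/, coda /∅/ ok → well-formed
ti.bej — σ1 onset /t/, coda /∅/ ok; σ2 onset /b/, coda /j/ ok → well-formed
do.fo — σ1 onset /d/, coda /∅/ ok; σ2 onset /f/, coda /∅/ ok → well-formed
laf — σ1 onset /l/, coda /f/ ok → well-formed
ro.woz — σ1 onset /r/, coda /∅/ ok; σ2 onset /w/, coda /z/ ok → well-formed
na.fan — σ1 onset /n/, coda /∅/ ok; σ2 onset /f/, coda /n/ ok → well-formed
bom — σ1 onset /b/, coda /m/ ok → well-formed
Well-formed: zog, zi, ti.bej, do.fo, laf, ro.woz, na.fan, bom → 8.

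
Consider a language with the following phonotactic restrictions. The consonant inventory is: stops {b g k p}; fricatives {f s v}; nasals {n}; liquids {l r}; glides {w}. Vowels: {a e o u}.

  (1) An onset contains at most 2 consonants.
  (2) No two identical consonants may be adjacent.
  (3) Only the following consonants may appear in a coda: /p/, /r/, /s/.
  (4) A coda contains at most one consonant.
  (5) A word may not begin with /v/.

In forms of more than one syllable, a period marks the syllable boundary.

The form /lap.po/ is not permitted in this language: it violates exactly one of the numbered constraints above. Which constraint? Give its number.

/lap.po/: adjacent identical consonants /pp/.
This is a violation of constraint 2: "No two identical consonants may be adjacent."
The remaining constraints (1, 3, 4, 5) are satisfied.

2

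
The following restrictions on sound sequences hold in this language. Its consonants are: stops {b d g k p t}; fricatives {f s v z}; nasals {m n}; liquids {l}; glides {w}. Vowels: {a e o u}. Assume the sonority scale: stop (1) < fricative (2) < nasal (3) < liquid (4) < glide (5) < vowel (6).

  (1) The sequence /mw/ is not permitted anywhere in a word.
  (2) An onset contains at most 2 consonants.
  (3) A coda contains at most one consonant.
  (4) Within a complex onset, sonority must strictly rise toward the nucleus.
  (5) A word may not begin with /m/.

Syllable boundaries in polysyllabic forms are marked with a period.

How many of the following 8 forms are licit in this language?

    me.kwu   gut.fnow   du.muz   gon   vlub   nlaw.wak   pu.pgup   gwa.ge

me.kwu — violates constraint 5: word begins with /m/ → illicit
gut.fnow — σ1 onset /g/, coda /t/ ok; σ2 onset /fn/ (2→3 rises), coda /w/ ok → licit
du.muz — σ1 onset /d/, coda /∅/ ok; σ2 onset /m/, coda /z/ ok → licit
gon — σ1 onset /g/, coda /n/ ok → licit
vlub — σ1 onset /vl/ (2→4 rises), coda /b/ ok → licit
nlaw.wak — σ1 onset /nl/ (3→4 rises), coda /w/ ok; σ2 onset /w/, coda /k/ ok → licit
pu.pgup — violates constraint 4: syllable 2 onset /pg/: /p/ (stop, 1) → /g/ (stop, 1) does not rise → illicit
gwa.ge — σ1 onset /gw/ (1→5 rises), coda /∅/ ok; σ2 onset /g/, coda /∅/ ok → licit
Licit: gut.fnow, du.muz, gon, vlub, nlaw.wak, gwa.ge → 6.

6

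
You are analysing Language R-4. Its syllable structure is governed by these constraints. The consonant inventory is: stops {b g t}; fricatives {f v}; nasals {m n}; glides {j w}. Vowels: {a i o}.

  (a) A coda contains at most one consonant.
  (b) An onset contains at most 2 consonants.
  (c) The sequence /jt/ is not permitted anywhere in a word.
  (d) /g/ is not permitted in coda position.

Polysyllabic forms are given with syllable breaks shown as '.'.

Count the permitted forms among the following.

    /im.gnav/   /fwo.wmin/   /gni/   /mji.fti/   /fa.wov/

5

/im.gnav/ — σ1 onset /∅/, coda /m/ ok; σ2 onset /gn/ (2C), coda /v/ ok → permitted
/fwo.wmin/ — σ1 onset /fw/ (2C), coda /∅/ ok; σ2 onset /wm/ (2C), coda /n/ ok → permitted
/gni/ — σ1 onset /gn/ (2C), coda /∅/ ok → permitted
/mji.fti/ — σ1 onset /mj/ (2C), coda /∅/ ok; σ2 onset /ft/ (2C), coda /∅/ ok → permitted
/fa.wov/ — σ1 onset /f/, coda /∅/ ok; σ2 onset /w/, coda /v/ ok → permitted
Permitted: /im.gnav/, /fwo.wmin/, /gni/, /mji.fti/, /fa.wov/ → 5.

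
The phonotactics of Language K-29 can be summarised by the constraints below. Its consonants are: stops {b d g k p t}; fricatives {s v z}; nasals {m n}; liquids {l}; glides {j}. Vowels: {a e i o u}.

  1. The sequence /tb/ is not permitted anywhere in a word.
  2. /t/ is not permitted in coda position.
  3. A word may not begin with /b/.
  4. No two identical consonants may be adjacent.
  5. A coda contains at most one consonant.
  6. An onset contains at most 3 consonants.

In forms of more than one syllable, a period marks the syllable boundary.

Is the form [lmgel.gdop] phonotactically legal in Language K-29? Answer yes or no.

yes

[lmgel.gdop] — σ1 onset /lmg/ (3C), coda /l/ ok; σ2 onset /gd/ (2C), coda /p/ ok → phonotactically legal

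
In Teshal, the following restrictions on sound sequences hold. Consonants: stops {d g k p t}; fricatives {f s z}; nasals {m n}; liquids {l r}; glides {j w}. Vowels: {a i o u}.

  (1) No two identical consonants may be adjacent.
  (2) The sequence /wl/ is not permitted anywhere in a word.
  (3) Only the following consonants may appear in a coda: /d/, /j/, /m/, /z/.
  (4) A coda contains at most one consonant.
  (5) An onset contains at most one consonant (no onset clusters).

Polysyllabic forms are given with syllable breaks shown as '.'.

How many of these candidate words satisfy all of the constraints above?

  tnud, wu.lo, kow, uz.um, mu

tnud — violates constraint 5: syllable 1 onset /tn/ has 2 consonants (> 1) → not permitted
wu.lo — σ1 onset /w/, coda /∅/ ok; σ2 onset /l/, coda /∅/ ok → permitted
kow — violates constraint 3: syllable 1 coda contains /w/, which is not a licensed coda consonant → not permitted
uz.um — σ1 onset /∅/, coda /z/ ok; σ2 onset /∅/, coda /m/ ok → permitted
mu — σ1 onset /m/, coda /∅/ ok → permitted
Permitted: wu.lo, uz.um, mu → 3.

3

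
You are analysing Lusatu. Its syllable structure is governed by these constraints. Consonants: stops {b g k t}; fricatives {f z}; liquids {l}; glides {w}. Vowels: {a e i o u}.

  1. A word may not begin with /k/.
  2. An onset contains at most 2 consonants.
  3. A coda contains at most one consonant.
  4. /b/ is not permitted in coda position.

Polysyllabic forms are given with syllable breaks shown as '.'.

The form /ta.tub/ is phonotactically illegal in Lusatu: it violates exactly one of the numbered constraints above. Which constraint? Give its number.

/ta.tub/: syllable 2 coda contains /b/.
This is a violation of constraint 4: "/b/ is not permitted in coda position."
The remaining constraints (1, 2, 3) are satisfied.

4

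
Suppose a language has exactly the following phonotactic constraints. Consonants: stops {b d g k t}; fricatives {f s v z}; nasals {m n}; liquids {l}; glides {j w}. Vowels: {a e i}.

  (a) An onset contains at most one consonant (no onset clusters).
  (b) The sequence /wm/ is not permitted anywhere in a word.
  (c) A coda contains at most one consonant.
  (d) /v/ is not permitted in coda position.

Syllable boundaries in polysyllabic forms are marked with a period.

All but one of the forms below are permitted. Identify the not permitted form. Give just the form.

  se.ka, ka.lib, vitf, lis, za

se.ka — σ1 onset /s/, coda /∅/ ok; σ2 onset /k/, coda /∅/ ok → permitted
ka.lib — σ1 onset /k/, coda /∅/ ok; σ2 onset /l/, coda /b/ ok → permitted
vitf — violates constraint (c): syllable 1 coda /tf/ has 2 consonants (> 1) → not permitted
lis — σ1 onset /l/, coda /s/ ok → permitted
za — σ1 onset /z/, coda /∅/ ok → permitted

vitf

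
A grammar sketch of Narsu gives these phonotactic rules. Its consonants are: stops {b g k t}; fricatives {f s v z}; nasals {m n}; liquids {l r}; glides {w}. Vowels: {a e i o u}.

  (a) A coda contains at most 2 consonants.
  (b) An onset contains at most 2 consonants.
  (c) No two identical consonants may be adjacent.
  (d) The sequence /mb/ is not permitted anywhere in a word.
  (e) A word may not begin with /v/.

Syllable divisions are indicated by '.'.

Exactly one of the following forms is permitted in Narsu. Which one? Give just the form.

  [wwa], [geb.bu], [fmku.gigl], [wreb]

[wreb]

[wwa] — violates constraint (c): adjacent identical consonants /ww/ → not permitted
[geb.bu] — violates constraint (c): adjacent identical consonants /bb/ → not permitted
[fmku.gigl] — violates constraint (b): syllable 1 onset /fmk/ has 3 consonants (> 2) → not permitted
[wreb] — σ1 onset /wr/ (2C), coda /b/ ok → permitted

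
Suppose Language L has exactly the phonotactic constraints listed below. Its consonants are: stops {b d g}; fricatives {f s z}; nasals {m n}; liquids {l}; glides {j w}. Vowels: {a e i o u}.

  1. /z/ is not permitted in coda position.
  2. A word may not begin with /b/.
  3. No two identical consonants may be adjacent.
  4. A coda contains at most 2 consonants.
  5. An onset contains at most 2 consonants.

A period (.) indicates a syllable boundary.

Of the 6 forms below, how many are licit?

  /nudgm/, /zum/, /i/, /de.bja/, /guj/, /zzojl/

4

/nudgm/ — violates constraint 4: syllable 1 coda /dgm/ has 3 consonants (> 2) → illicit
/zum/ — σ1 onset /z/, coda /m/ ok → licit
/i/ — σ1 onset /∅/, coda /∅/ ok → licit
/de.bja/ — σ1 onset /d/, coda /∅/ ok; σ2 onset /bj/ (2C), coda /∅/ ok → licit
/guj/ — σ1 onset /g/, coda /j/ ok → licit
/zzojl/ — violates constraint 3: adjacent identical consonants /zz/ → illicit
Licit: /zum/, /i/, /de.bja/, /guj/ → 4.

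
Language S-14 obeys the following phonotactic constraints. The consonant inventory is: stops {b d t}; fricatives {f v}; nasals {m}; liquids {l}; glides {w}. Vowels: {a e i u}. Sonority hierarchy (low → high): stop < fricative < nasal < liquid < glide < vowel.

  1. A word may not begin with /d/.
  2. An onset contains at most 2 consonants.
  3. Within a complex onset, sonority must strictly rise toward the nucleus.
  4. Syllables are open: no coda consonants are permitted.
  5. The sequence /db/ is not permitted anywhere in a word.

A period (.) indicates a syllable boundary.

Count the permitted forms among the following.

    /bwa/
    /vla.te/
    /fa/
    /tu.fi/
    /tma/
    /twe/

/bwa/ — σ1 onset /bw/ (1→5 rises), coda /∅/ ok → permitted
/vla.te/ — σ1 onset /vl/ (2→4 rises), coda /∅/ ok; σ2 onset /t/, coda /∅/ ok → permitted
/fa/ — σ1 onset /f/, coda /∅/ ok → permitted
/tu.fi/ — σ1 onset /t/, coda /∅/ ok; σ2 onset /f/, coda /∅/ ok → permitted
/tma/ — σ1 onset /tm/ (1→3 rises), coda /∅/ ok → permitted
/twe/ — σ1 onset /tw/ (1→5 rises), coda /∅/ ok → permitted
Permitted: /bwa/, /vla.te/, /fa/, /tu.fi/, /tma/, /twe/ → 6.

6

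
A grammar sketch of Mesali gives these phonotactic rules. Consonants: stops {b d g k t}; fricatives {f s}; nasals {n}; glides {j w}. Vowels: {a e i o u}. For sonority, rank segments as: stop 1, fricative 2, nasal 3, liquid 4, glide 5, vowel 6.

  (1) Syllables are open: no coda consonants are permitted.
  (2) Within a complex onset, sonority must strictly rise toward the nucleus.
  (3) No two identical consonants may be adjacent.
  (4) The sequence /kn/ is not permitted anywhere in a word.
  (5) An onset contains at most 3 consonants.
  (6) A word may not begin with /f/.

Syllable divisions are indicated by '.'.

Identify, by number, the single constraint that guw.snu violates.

1

guw.snu: syllable 1 coda /w/ has 1 consonant (> 0).
This is a violation of constraint 1: "Syllables are open: no coda consonants are permitted."
The remaining constraints (2, 3, 4, 5, 6) are satisfied.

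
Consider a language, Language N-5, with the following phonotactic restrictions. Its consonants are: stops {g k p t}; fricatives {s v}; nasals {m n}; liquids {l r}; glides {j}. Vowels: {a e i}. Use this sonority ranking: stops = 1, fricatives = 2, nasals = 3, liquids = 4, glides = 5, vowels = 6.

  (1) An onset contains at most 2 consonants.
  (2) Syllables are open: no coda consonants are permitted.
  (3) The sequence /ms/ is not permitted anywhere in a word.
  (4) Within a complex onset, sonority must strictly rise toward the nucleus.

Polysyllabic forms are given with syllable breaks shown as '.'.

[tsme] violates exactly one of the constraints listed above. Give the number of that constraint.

1

[tsme]: syllable 1 onset /tsm/ has 3 consonants (> 2).
This is a violation of constraint 1: "An onset contains at most 2 consonants."
The remaining constraints (2, 3, 4) are satisfied.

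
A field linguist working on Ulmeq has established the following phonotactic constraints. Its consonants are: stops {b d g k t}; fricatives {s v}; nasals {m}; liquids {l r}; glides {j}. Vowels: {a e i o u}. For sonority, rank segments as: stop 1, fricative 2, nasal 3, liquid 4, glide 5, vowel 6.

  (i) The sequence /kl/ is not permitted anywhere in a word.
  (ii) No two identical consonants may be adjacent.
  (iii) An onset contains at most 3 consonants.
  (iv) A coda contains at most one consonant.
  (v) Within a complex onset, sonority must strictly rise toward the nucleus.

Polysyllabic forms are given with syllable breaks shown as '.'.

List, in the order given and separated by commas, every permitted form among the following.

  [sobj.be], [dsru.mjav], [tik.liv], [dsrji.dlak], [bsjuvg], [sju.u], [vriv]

[dsru.mjav], [sju.u], [vriv]

[sobj.be] — violates constraint (iv): syllable 1 coda /bj/ has 2 consonants (> 1) → not permitted
[dsru.mjav] — σ1 onset /dsr/ (1→2→4 rises), coda /∅/ ok; σ2 onset /mj/ (3→5 rises), coda /v/ ok → permitted
[tik.liv] — violates constraint (i): contains banned sequence /kl/ → not permitted
[dsrji.dlak] — violates constraint (iii): syllable 1 onset /dsrj/ has 4 consonants (> 3) → not permitted
[bsjuvg] — violates constraint (iv): syllable 1 coda /vg/ has 2 consonants (> 1) → not permitted
[sju.u] — σ1 onset /sj/ (2→5 rises), coda /∅/ ok; σ2 onset /∅/, coda /∅/ ok → permitted
[vriv] — σ1 onset /vr/ (2→4 rises), coda /v/ ok → permitted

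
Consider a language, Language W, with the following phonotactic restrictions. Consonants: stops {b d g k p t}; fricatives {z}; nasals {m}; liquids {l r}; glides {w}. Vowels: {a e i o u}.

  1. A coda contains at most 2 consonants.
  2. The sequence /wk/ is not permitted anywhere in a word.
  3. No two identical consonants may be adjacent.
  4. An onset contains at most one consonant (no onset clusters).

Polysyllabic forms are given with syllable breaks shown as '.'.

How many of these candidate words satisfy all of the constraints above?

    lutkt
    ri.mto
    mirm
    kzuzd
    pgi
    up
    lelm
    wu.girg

lutkt — violates constraint 1: syllable 1 coda /tkt/ has 3 consonants (> 2) → phonotactically illegal
ri.mto — violates constraint 4: syllable 2 onset /mt/ has 2 consonants (> 1) → phonotactically illegal
mirm — σ1 onset /m/, coda /rm/ (2C) ok → phonotactically legal
kzuzd — violates constraint 4: syllable 1 onset /kz/ has 2 consonants (> 1) → phonotactically illegal
pgi — violates constraint 4: syllable 1 onset /pg/ has 2 consonants (> 1) → phonotactically illegal
up — σ1 onset /∅/, coda /p/ ok → phonotactically legal
lelm — σ1 onset /l/, coda /lm/ (2C) ok → phonotactically legal
wu.girg — σ1 onset /w/, coda /∅/ ok; σ2 onset /g/, coda /rg/ (2C) ok → phonotactically legal
Phonotactically legal: mirm, up, lelm, wu.girg → 4.

4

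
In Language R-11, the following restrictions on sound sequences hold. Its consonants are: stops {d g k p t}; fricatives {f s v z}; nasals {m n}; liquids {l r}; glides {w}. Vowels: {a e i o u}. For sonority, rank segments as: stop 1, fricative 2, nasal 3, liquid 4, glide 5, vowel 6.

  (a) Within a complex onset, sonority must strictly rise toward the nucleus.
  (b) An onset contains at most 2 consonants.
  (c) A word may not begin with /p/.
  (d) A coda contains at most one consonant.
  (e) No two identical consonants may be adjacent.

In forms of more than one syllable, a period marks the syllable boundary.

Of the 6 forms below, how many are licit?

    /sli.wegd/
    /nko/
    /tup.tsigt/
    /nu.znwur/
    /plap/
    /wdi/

/sli.wegd/ — violates constraint (d): syllable 2 coda /gd/ has 2 consonants (> 1) → illicit
/nko/ — violates constraint (a): syllable 1 onset /nk/: /n/ (nasal, 3) → /k/ (stop, 1) does not rise → illicit
/tup.tsigt/ — violates constraint (d): syllable 2 coda /gt/ has 2 consonants (> 1) → illicit
/nu.znwur/ — violates constraint (b): syllable 2 onset /znw/ has 3 consonants (> 2) → illicit
/plap/ — violates constraint (c): word begins with /p/ → illicit
/wdi/ — violates constraint (a): syllable 1 onset /wd/: /w/ (glide, 5) → /d/ (stop, 1) does not rise → illicit
No form is licit → 0.

0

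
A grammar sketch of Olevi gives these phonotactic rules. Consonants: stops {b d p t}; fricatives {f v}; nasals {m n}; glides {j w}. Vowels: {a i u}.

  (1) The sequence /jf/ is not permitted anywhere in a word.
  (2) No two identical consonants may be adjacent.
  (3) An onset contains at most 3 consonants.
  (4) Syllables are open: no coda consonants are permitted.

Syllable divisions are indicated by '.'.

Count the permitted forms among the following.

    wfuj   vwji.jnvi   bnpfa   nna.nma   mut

1

wfuj — violates constraint 4: syllable 1 coda /j/ has 1 consonant (> 0) → not permitted
vwji.jnvi — σ1 onset /vwj/ (3C), coda /∅/ ok; σ2 onset /jnv/ (3C), coda /∅/ ok → permitted
bnpfa — violates constraint 3: syllable 1 onset /bnpf/ has 4 consonants (> 3) → not permitted
nna.nma — violates constraint 2: adjacent identical consonants /nn/ → not permitted
mut — violates constraint 4: syllable 1 coda /t/ has 1 consonant (> 0) → not permitted
Permitted: vwji.jnvi → 1.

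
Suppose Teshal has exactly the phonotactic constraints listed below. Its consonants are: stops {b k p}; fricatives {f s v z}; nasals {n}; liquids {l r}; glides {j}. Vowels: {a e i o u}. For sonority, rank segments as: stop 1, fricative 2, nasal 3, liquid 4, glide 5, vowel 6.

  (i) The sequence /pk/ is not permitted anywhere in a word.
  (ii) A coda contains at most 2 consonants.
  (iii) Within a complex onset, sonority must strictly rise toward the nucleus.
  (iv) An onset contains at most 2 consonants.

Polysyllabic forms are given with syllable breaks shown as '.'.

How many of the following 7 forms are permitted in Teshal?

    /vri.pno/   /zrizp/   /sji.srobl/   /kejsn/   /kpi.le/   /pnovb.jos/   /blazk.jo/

/vri.pno/ — σ1 onset /vr/ (2→4 rises), coda /∅/ ok; σ2 onset /pn/ (1→3 rises), coda /∅/ ok → permitted
/zrizp/ — σ1 onset /zr/ (2→4 rises), coda /zp/ (2C) ok → permitted
/sji.srobl/ — σ1 onset /sj/ (2→5 rises), coda /∅/ ok; σ2 onset /sr/ (2→4 rises), coda /bl/ (2C) ok → permitted
/kejsn/ — violates constraint (ii): syllable 1 coda /jsn/ has 3 consonants (> 2) → not permitted
/kpi.le/ — violates constraint (iii): syllable 1 onset /kp/: /k/ (stop, 1) → /p/ (stop, 1) does not rise → not permitted
/pnovb.jos/ — σ1 onset /pn/ (1→3 rises), coda /vb/ (2C) ok; σ2 onset /j/, coda /s/ ok → permitted
/blazk.jo/ — σ1 onset /bl/ (1→4 rises), coda /zk/ (2C) ok; σ2 onset /j/, coda /∅/ ok → permitted
Permitted: /vri.pno/, /zrizp/, /sji.srobl/, /pnovb.jos/, /blazk.jo/ → 5.

5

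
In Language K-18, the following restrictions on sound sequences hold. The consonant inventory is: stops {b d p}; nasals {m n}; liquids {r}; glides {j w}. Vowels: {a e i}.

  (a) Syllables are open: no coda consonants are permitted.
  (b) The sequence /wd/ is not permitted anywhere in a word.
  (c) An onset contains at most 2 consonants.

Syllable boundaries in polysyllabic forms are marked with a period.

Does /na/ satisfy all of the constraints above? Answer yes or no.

/na/ — σ1 onset /n/, coda /∅/ ok → well-formed

yes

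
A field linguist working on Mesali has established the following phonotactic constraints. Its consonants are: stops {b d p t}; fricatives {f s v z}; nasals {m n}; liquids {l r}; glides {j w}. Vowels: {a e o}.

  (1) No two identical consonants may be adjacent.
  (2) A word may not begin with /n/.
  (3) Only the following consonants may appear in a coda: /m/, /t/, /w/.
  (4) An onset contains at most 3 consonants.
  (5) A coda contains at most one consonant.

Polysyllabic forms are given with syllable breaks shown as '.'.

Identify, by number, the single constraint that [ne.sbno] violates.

[ne.sbno]: word begins with /n/.
This is a violation of constraint 2: "A word may not begin with /n/."
The remaining constraints (1, 3, 4, 5) are satisfied.

2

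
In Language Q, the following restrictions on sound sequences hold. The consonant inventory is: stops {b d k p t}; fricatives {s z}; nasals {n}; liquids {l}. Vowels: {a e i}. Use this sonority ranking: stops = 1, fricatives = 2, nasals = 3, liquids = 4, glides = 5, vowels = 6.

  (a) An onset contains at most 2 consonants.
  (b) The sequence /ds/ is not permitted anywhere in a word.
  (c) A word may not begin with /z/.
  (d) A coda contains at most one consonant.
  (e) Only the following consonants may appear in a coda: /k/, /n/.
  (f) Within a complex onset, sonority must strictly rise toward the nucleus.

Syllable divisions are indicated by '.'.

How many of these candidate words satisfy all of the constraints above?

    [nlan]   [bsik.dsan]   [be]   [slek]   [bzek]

[nlan] — σ1 onset /nl/ (3→4 rises), coda /n/ ok → licit
[bsik.dsan] — violates constraint (b): contains banned sequence /ds/ → illicit
[be] — σ1 onset /b/, coda /∅/ ok → licit
[slek] — σ1 onset /sl/ (2→4 rises), coda /k/ ok → licit
[bzek] — σ1 onset /bz/ (1→2 rises), coda /k/ ok → licit
Licit: [nlan], [be], [slek], [bzek] → 4.

4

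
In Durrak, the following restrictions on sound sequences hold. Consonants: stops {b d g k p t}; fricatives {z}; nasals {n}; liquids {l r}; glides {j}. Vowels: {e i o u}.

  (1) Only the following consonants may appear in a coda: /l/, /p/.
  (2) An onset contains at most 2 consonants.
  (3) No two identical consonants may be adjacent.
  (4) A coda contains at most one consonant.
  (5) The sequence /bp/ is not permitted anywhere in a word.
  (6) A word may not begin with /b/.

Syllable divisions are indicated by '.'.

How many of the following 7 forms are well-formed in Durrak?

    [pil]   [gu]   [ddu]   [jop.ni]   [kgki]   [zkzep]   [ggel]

[pil] — σ1 onset /p/, coda /l/ ok → well-formed
[gu] — σ1 onset /g/, coda /∅/ ok → well-formed
[ddu] — violates constraint 3: adjacent identical consonants /dd/ → ill-formed
[jop.ni] — σ1 onset /j/, coda /p/ ok; σ2 onset /n/, coda /∅/ ok → well-formed
[kgki] — violates constraint 2: syllable 1 onset /kgk/ has 3 consonants (> 2) → ill-formed
[zkzep] — violates constraint 2: syllable 1 onset /zkz/ has 3 consonants (> 2) → ill-formed
[ggel] — violates constraint 3: adjacent identical consonants /gg/ → ill-formed
Well-formed: [pil], [gu], [jop.ni] → 3.

3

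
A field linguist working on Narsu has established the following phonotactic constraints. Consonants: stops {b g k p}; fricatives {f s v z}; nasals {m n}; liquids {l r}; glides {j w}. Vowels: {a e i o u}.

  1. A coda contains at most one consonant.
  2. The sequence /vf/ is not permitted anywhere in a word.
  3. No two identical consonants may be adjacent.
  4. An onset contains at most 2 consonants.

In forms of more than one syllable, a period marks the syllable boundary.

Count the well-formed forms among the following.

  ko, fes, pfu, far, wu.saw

ko — σ1 onset /k/, coda /∅/ ok → well-formed
fes — σ1 onset /f/, coda /s/ ok → well-formed
pfu — σ1 onset /pf/ (2C), coda /∅/ ok → well-formed
far — σ1 onset /f/, coda /r/ ok → well-formed
wu.saw — σ1 onset /w/, coda /∅/ ok; σ2 onset /s/, coda /w/ ok → well-formed
Well-formed: ko, fes, pfu, far, wu.saw → 5.

5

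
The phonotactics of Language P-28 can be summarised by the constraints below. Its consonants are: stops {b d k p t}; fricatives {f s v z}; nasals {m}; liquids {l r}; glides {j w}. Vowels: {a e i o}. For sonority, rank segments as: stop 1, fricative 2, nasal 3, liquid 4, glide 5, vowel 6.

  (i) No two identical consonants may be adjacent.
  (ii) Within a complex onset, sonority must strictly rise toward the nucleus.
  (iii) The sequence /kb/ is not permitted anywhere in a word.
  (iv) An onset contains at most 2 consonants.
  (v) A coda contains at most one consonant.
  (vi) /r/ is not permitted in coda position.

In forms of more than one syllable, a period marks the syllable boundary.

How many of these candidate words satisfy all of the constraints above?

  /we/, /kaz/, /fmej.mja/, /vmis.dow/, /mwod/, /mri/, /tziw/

7

/we/ — σ1 onset /w/, coda /∅/ ok → well-formed
/kaz/ — σ1 onset /k/, coda /z/ ok → well-formed
/fmej.mja/ — σ1 onset /fm/ (2→3 rises), coda /j/ ok; σ2 onset /mj/ (3→5 rises), coda /∅/ ok → well-formed
/vmis.dow/ — σ1 onset /vm/ (2→3 rises), coda /s/ ok; σ2 onset /d/, coda /w/ ok → well-formed
/mwod/ — σ1 onset /mw/ (3→5 rises), coda /d/ ok → well-formed
/mri/ — σ1 onset /mr/ (3→4 rises), coda /∅/ ok → well-formed
/tziw/ — σ1 onset /tz/ (1→2 rises), coda /w/ ok → well-formed
Well-formed: /we/, /kaz/, /fmej.mja/, /vmis.dow/, /mwod/, /mri/, /tziw/ → 7.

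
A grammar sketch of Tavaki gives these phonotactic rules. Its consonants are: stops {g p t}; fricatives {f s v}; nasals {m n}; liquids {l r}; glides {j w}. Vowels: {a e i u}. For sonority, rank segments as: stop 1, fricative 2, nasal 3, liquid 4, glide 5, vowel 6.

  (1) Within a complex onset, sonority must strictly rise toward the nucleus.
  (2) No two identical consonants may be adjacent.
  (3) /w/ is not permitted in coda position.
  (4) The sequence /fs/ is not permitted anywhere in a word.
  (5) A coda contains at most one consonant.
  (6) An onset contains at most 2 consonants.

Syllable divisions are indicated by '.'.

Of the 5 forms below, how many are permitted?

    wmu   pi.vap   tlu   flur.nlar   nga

3

wmu — violates constraint 1: syllable 1 onset /wm/: /w/ (glide, 5) → /m/ (nasal, 3) does not rise → not permitted
pi.vap — σ1 onset /p/, coda /∅/ ok; σ2 onset /v/, coda /p/ ok → permitted
tlu — σ1 onset /tl/ (1→4 rises), coda /∅/ ok → permitted
flur.nlar — σ1 onset /fl/ (2→4 rises), coda /r/ ok; σ2 onset /nl/ (3→4 rises), coda /r/ ok → permitted
nga — violates constraint 1: syllable 1 onset /ng/: /n/ (nasal, 3) → /g/ (stop, 1) does not rise → not permitted
Permitted: pi.vap, tlu, flur.nlar → 3.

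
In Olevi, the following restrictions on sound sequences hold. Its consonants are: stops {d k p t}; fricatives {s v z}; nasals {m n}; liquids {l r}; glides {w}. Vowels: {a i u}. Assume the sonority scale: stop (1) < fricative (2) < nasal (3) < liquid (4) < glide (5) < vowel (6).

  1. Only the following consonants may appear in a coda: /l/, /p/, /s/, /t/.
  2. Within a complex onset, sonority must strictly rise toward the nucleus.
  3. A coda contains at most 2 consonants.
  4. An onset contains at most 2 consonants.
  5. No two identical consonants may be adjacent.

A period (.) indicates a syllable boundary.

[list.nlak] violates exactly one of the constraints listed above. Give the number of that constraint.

1

[list.nlak]: syllable 2 coda contains /k/, which is not a licensed coda consonant.
This is a violation of constraint 1: "Only the following consonants may appear in a coda: /l/, /p/, /s/, /t/."
The remaining constraints (2, 3, 4, 5) are satisfied.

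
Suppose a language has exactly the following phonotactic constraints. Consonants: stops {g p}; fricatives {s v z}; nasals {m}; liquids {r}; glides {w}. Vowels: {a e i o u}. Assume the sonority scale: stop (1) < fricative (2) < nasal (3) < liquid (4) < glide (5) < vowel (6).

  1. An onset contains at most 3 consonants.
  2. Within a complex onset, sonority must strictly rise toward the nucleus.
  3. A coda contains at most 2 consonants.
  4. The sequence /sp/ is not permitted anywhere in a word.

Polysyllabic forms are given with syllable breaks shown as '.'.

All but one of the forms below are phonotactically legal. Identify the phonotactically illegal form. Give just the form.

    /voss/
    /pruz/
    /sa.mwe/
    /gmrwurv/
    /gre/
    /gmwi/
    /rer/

/voss/ — σ1 onset /v/, coda /ss/ (2C) ok → phonotactically legal
/pruz/ — σ1 onset /pr/ (1→4 rises), coda /z/ ok → phonotactically legal
/sa.mwe/ — σ1 onset /s/, coda /∅/ ok; σ2 onset /mw/ (3→5 rises), coda /∅/ ok → phonotactically legal
/gmrwurv/ — violates constraint 1: syllable 1 onset /gmrw/ has 4 consonants (> 3) → phonotactically illegal
/gre/ — σ1 onset /gr/ (1→4 rises), coda /∅/ ok → phonotactically legal
/gmwi/ — σ1 onset /gmw/ (1→3→5 rises), coda /∅/ ok → phonotactically legal
/rer/ — σ1 onset /r/, coda /r/ ok → phonotactically legal

/gmrwurv/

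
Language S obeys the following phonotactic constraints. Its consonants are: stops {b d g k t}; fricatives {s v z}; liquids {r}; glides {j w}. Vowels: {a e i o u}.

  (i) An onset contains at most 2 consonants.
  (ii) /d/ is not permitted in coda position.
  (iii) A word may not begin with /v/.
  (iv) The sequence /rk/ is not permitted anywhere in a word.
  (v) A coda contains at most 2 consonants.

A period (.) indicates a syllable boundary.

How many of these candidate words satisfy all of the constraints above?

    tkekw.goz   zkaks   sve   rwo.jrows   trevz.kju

5

tkekw.goz — σ1 onset /tk/ (2C), coda /kw/ (2C) ok; σ2 onset /g/, coda /z/ ok → well-formed
zkaks — σ1 onset /zk/ (2C), coda /ks/ (2C) ok → well-formed
sve — σ1 onset /sv/ (2C), coda /∅/ ok → well-formed
rwo.jrows — σ1 onset /rw/ (2C), coda /∅/ ok; σ2 onset /jr/ (2C), coda /ws/ (2C) ok → well-formed
trevz.kju — σ1 onset /tr/ (2C), coda /vz/ (2C) ok; σ2 onset /kj/ (2C), coda /∅/ ok → well-formed
Well-formed: tkekw.goz, zkaks, sve, rwo.jrows, trevz.kju → 5.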